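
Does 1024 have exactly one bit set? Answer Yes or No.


0b10000000000. Only one bit set => Yes

Yes


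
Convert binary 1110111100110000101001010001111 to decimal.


1110111100110000101001010001111 in decimal = 2006471311

2006471311


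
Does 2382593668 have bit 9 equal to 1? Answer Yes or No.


0b10001110000000110111111010000100, bit 9 = 1. Yes

Yes


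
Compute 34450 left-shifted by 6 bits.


0b1000011010010010 << 6 = 0b1000011010010010000000 = 2204800

2204800


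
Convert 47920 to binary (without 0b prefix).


47920 = 1011101100110000 in binary

1011101100110000


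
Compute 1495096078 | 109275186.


0b1011001000111010101101100001110 | 0b110100000110110100000110010 = 0b1011111100111110111101100111110 = 1604287294

1604287294


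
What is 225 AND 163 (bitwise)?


0b11100001 & 0b10100011 = 0b10100001 = 161

161


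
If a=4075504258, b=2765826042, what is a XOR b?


4075504258 ^ 2765826042 = 1446012280

1446012280


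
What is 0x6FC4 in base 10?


6FC4 hex = 28612 decimal

28612


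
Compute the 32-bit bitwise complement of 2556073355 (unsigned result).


~0b10011000010110101001010110001011 = 0b1100111101001010110101001110100 = 1738893940 (32-bit unsigned)

1738893940


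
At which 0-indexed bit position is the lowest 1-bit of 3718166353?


0b11011101100111101011011101010001. Lowest set bit at position 0

0


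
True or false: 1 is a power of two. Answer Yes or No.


0b1. Only one bit set => Yes

Yes


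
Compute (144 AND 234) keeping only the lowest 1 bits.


Step 1: 144 & 234 = 128
Step 2: 128 & 1 = 0

0


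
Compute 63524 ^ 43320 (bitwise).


0b1111100000100100 ^ 0b1010100100111000 = 0b101000100011100 = 20764

20764


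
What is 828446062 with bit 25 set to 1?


828446062 | (1 << 25) = 828446062 | 33554432 = 862000494

862000494


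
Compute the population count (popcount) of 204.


0b11001100 has 4 set bits

4


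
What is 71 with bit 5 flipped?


71 ^ (1 << 5) = 71 ^ 32 = 103

103


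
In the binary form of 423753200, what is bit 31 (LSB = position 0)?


0b11001010000011111010111110000, position 31 = 0

0


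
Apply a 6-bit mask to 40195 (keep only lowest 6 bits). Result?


40195 & 63 = 3

3


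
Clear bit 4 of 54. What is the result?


54 & ~(1 << 4) = 38

38


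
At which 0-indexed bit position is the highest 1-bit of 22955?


0b101100110101011. Highest set bit at position 14

14


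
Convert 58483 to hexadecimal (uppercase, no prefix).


58483 = E473 hex

E473


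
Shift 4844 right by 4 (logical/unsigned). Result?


0b1001011101100 >> 4 = 0b100101110 = 302

302


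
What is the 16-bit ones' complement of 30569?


30569 ^ 65535 = 34966

34966


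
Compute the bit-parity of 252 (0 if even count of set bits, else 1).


0b11111100 has 6 ones => parity 0

0


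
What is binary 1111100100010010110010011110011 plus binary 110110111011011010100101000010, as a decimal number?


1111100100010010110010011110011 + 110110111011011010100101000010 = 10110011011101110000111000110101 = 3010924085

3010924085


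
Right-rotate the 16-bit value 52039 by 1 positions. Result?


Rotate 0b1100101101000111 right by 1 (16-bit) = 0b1110010110100011 = 58787

58787


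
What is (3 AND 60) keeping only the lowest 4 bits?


Step 1: 3 & 60 = 0
Step 2: 0 & 15 = 0

0


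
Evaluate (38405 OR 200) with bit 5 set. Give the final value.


Step 1: 38405 | 200 = 38605
Step 2: 38605 | (1 << 5) = 38605 | 32 = 38637

38637


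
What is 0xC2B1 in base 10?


C2B1 hex = 49841 decimal

49841


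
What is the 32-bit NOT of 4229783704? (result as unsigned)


~0b11111100000111010110000010011000 = 0b11111000101001111101100111 = 65183591 (32-bit unsigned)

65183591


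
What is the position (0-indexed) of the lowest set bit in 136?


0b10001000. Lowest set bit at position 3

3


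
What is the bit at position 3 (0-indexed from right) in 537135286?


0b100000000001000000100010110110, position 3 = 0

0


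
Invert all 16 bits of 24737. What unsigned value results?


24737 ^ 65535 = 40798

40798


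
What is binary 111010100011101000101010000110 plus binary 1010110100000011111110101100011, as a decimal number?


111010100011101000101010000110 + 1010110100000011111110101100011 = 10010001000100001000011111101001 = 2433779689

2433779689


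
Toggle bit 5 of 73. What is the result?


73 ^ (1 << 5) = 73 ^ 32 = 105

105


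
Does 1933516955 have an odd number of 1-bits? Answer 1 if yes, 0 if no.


0b1110011001111110010000010011011 has 17 ones => parity 1

1


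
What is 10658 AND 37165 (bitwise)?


0b10100110100010 & 0b1001000100101101 = 0b100100000 = 288

288


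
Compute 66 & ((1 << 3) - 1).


66 & 7 = 2

2


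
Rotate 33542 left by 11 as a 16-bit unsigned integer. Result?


Rotate 0b1000001100000110 left by 11 (16-bit) = 0b11010000011000 = 13336

13336


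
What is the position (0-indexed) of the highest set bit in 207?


0b11001111. Highest set bit at position 7

7


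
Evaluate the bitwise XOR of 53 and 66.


0b110101 ^ 0b1000010 = 0b1110111 = 119

119


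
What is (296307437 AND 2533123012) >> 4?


Step 1: 296307437 & 2533123012 = 279462596
Step 2: 279462596 >> 4 = 17466412

17466412


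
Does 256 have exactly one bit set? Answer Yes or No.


0b100000000. Only one bit set => Yes

Yes


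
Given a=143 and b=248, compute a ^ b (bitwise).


143 ^ 248 = 119

119


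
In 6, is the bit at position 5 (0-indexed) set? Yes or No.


0b110, bit 5 = 0. No

No


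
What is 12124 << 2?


0b10111101011100 << 2 = 0b1011110101110000 = 48496

48496


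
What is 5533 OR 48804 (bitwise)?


0b1010110011101 | 0b1011111010100100 = 0b1011111110111101 = 49085

49085


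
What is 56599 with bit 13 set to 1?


56599 | (1 << 13) = 56599 | 8192 = 64791

64791


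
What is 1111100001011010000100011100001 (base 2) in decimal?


1111100001011010000100011100001 in decimal = 2083326177

2083326177


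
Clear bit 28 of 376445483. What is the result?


376445483 & ~(1 << 28) = 108010027

108010027


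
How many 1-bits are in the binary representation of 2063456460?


0b1111010111111011101100011001100 has 20 set bits

20


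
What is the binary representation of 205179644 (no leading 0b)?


205179644 = 1100001110101100101011111100 in binary

1100001110101100101011111100


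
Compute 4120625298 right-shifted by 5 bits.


0b11110101100110111100000010010010 >> 5 = 0b111101011001101111000000100 = 128769540

128769540


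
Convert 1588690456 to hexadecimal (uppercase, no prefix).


1588690456 = 5EB17E18 hex

5EB17E18


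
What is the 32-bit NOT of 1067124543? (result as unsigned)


~0b111111100110110000011100111111 = 0b11000000011001001111100011000000 = 3227842752 (32-bit unsigned)

3227842752


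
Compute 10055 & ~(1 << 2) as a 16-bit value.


10055 & ~(1 << 2) = 10051

10051


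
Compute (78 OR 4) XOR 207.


Step 1: 78 | 4 = 78
Step 2: 78 ^ 207 = 129

129


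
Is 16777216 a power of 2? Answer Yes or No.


0b1000000000000000000000000. Only one bit set => Yes

Yes


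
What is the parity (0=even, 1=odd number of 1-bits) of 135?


0b10000111 has 4 ones => parity 0

0


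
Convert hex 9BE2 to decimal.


9BE2 hex = 39906 decimal

39906


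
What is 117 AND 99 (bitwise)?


0b1110101 & 0b1100011 = 0b1100001 = 97

97


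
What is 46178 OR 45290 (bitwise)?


0b1011010001100010 | 0b1011000011101010 = 0b1011010011101010 = 46314

46314


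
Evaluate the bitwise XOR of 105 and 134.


0b1101001 ^ 0b10000110 = 0b11101111 = 239

239


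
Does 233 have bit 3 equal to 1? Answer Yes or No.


0b11101001, bit 3 = 1. Yes

Yes


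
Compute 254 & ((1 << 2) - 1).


254 & 3 = 2

2


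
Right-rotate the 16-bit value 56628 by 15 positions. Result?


Rotate 0b1101110100110100 right by 15 (16-bit) = 0b1011101001101001 = 47721

47721


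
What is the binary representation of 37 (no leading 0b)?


37 = 100101 in binary

100101


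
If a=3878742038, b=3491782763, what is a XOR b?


3878742038 ^ 3491782763 = 923830397

923830397


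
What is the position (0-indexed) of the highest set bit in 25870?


0b110010100001110. Highest set bit at position 14

14


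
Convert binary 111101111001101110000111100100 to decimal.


111101111001101110000111100100 in decimal = 1038541284

1038541284


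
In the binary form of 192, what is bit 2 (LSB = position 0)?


0b11000000, position 2 = 0

0


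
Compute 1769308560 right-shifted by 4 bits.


0b1101001011101011000000110010000 >> 4 = 0b110100101110101100000011001 = 110581785

110581785


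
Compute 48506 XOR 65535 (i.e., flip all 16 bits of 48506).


48506 ^ 65535 = 17029

17029


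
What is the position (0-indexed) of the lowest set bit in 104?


0b1101000. Lowest set bit at position 3

3


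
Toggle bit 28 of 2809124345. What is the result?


2809124345 ^ (1 << 28) = 2809124345 ^ 268435456 = 3077559801

3077559801


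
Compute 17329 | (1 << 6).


17329 | (1 << 6) = 17329 | 64 = 17393

17393


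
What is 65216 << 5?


0b1111111011000000 << 5 = 0b111111101100000000000 = 2086912

2086912


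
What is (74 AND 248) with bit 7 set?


Step 1: 74 & 248 = 72
Step 2: 72 | (1 << 7) = 72 | 128 = 200

200


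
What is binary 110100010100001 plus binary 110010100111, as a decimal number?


110100010100001 + 110010100111 = 111010101001000 = 30024

30024


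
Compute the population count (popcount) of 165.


0b10100101 has 4 set bits

4


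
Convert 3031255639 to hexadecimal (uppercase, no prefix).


3031255639 = B4AD4A57 hex

B4AD4A57


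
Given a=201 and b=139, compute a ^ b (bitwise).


201 ^ 139 = 66

66


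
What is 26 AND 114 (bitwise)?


0b11010 & 0b1110010 = 0b10010 = 18

18


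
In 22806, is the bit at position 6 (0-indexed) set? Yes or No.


0b101100100010110, bit 6 = 0. No

No


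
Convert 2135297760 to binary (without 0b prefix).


2135297760 = 1111111010001100000111011100000 in binary

1111111010001100000111011100000


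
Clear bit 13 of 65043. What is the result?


65043 & ~(1 << 13) = 56851

56851


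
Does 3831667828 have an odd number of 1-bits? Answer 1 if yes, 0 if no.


0b11100100011000101001110001110100 has 15 ones => parity 1

1


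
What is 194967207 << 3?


0b1011100111101111011010100111 << 3 = 0b1011100111101111011010100111000 = 1559737656

1559737656


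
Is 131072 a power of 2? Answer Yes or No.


0b100000000000000000. Only one bit set => Yes

Yes


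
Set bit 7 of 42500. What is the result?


42500 | (1 << 7) = 42500 | 128 = 42628

42628


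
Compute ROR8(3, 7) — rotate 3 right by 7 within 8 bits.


Rotate 0b11 right by 7 (8-bit) = 0b110 = 6

6


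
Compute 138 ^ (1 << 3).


138 ^ (1 << 3) = 138 ^ 8 = 130

130


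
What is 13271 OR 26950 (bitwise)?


0b11001111010111 | 0b110100101000110 = 0b111101111010111 = 31703

31703


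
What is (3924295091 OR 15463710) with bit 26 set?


Step 1: 3924295091 | 15463710 = 3924819391
Step 2: 3924819391 | (1 << 26) = 3924819391 | 67108864 = 3991928255

3991928255


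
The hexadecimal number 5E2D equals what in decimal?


5E2D hex = 24109 decimal

24109


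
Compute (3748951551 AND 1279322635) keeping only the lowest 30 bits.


Step 1: 3748951551 & 1279322635 = 1279287307
Step 2: 1279287307 & 1073741823 = 205545483

205545483


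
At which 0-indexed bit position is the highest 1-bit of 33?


0b100001. Highest set bit at position 5

5


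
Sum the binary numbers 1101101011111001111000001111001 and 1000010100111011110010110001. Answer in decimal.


1101101011111001111000001111001 + 1000010100111011110010110001 = 1110101110100001010110100101010 = 1976610090

1976610090


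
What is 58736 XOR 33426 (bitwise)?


0b1110010101110000 ^ 0b1000001010010010 = 0b110011111100010 = 26594

26594


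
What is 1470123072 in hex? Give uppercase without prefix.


1470123072 = 57A04C40 hex

57A04C40


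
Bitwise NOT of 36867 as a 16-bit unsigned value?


~0b1001000000000011 = 0b110111111111100 = 28668 (16-bit unsigned)

28668


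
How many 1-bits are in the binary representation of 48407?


0b1011110100010111 has 10 set bits

10


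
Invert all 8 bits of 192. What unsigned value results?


192 ^ 255 = 63

63


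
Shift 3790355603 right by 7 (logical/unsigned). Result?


0b11100001111011000011110010010011 >> 7 = 0b1110000111101100001111001 = 29612153

29612153


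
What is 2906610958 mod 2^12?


2906610958 & 4095 = 3342

3342


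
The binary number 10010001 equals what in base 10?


10010001 in decimal = 145

145


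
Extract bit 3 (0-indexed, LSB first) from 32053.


0b111110100110101, position 3 = 0

0


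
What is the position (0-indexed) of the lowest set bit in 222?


0b11011110. Lowest set bit at position 1

1


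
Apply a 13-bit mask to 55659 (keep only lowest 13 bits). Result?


55659 & 8191 = 6507

6507


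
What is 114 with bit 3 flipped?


114 ^ (1 << 3) = 114 ^ 8 = 122

122


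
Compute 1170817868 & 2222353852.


0b1000101110010010100001101001100 & 0b10000100011101100110110110111100 = 0b100010000000100000100001100 = 71319820

71319820


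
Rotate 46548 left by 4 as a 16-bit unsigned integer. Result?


Rotate 0b1011010111010100 left by 4 (16-bit) = 0b101110101001011 = 23883

23883


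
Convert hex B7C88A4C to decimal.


B7C88A4C hex = 3083373132 decimal

3083373132


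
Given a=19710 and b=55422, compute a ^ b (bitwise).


19710 ^ 55422 = 38016

38016


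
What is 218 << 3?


0b11011010 << 3 = 0b11011010000 = 1744

1744


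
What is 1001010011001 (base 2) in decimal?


1001010011001 in decimal = 4761

4761


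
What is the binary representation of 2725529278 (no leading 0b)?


2725529278 = 10100010011101000100011010111110 in binary

10100010011101000100011010111110


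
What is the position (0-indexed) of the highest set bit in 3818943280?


0b11100011101000000111001100110000. Highest set bit at position 31

31


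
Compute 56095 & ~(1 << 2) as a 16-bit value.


56095 & ~(1 << 2) = 56091

56091


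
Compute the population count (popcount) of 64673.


0b1111110010100001 has 9 set bits

9


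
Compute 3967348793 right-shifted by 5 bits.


0b11101100011110001111000000111001 >> 5 = 0b111011000111100011110000001 = 123979649

123979649


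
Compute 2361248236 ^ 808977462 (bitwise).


0b10001100101111011100100111101100 ^ 0b110000001110000000010000110110 = 0b10111100100001011100110111011010 = 3162885594

3162885594


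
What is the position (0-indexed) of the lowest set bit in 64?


0b1000000. Lowest set bit at position 6

6


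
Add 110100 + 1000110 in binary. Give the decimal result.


110100 + 1000110 = 1111010 = 122

122


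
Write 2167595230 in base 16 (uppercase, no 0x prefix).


2167595230 = 8132E0DE hex

8132E0DE


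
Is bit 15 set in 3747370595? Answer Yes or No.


0b11011111010111000101011001100011, bit 15 = 0. No

No


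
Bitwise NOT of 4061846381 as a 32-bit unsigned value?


~0b11110010000110101101101101101101 = 0b1101111001010010010010010010 = 233120914 (32-bit unsigned)

233120914


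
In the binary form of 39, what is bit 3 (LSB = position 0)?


0b100111, position 3 = 0

0


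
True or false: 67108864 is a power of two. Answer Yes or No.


0b100000000000000000000000000. Only one bit set => Yes

Yes


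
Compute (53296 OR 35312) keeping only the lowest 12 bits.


Step 1: 53296 | 35312 = 55792
Step 2: 55792 & 4095 = 2544

2544


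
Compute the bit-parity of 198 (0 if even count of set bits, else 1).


0b11000110 has 4 ones => parity 0

0


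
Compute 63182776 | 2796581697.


0b11110001000001011110111000 | 0b10100110101100000111001101000001 = 0b10100111111101000111011111111001 = 2817816569

2817816569


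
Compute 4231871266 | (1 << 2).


4231871266 | (1 << 2) = 4231871266 | 4 = 4231871270

4231871270


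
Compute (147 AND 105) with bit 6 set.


Step 1: 147 & 105 = 1
Step 2: 1 | (1 << 6) = 1 | 64 = 65

65


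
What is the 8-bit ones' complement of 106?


106 ^ 255 = 149

149


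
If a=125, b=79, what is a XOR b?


125 ^ 79 = 50

50


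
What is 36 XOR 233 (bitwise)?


0b100100 ^ 0b11101001 = 0b11001101 = 205

205


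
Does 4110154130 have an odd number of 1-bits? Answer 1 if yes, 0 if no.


0b11110100111110111111100110010010 has 21 ones => parity 1

1


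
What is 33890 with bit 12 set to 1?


33890 | (1 << 12) = 33890 | 4096 = 37986

37986


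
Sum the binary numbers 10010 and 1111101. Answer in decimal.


10010 + 1111101 = 10001111 = 143

143


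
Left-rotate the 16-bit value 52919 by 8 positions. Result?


Rotate 0b1100111010110111 left by 8 (16-bit) = 0b1011011111001110 = 47054

47054


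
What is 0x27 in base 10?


27 hex = 39 decimal

39


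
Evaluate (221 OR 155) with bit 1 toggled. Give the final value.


Step 1: 221 | 155 = 223
Step 2: 223 ^ (1 << 1) = 223 ^ 2 = 221

221


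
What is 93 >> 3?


0b1011101 >> 3 = 0b1011 = 11

11


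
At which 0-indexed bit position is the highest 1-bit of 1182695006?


0b1000110011111100111111001011110. Highest set bit at position 30

30


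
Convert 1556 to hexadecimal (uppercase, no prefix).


1556 = 614 hex

614


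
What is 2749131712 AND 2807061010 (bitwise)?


0b10100011110111000110101111000000 & 0b10100111010100000101101000010010 = 0b10100011010100000100101000000000 = 2739948032

2739948032


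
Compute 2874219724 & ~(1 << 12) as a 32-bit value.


2874219724 & ~(1 << 12) = 2874215628

2874215628


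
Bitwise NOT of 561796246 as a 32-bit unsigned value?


~0b100001011111000101010010010110 = 0b11011110100000111010101101101001 = 3733171049 (32-bit unsigned)

3733171049


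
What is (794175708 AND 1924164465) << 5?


Step 1: 794175708 & 1924164465 = 571484240
Step 2: 571484240 << 5 = 18287495680

18287495680


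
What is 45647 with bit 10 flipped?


45647 ^ (1 << 10) = 45647 ^ 1024 = 46671

46671


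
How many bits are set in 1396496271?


0b1010011001111001101011110001111 has 19 set bits

19


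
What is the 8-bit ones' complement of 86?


86 ^ 255 = 169

169


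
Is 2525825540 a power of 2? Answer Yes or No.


0b10010110100011010000101000000100. Multiple bits set => No

No


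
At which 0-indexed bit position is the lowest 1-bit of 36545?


0b1000111011000001. Lowest set bit at position 0

0


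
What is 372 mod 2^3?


372 & 7 = 4

4


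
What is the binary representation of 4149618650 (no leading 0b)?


4149618650 = 11110111010101100010011111011010 in binary

11110111010101100010011111011010


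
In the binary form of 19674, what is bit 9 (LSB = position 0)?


0b100110011011010, position 9 = 0

0


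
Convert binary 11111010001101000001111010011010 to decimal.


11111010001101000001111010011010 in decimal = 4197719706

4197719706


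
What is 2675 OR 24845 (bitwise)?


0b101001110011 | 0b110000100001101 = 0b110101101111111 = 27519

27519


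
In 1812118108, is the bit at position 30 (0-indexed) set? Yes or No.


0b1101100000000101011101001011100, bit 30 = 1. Yes

Yes


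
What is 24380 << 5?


0b101111100111100 << 5 = 0b10111110011110000000 = 780160

780160


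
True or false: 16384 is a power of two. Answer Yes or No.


0b100000000000000. Only one bit set => Yes

Yes


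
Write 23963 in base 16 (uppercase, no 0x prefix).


23963 = 5D9B hex

5D9B


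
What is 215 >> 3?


0b11010111 >> 3 = 0b11010 = 26

26


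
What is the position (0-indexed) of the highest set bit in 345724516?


0b10100100110110101011001100100. Highest set bit at position 28

28


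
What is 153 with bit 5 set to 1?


153 | (1 << 5) = 153 | 32 = 185

185


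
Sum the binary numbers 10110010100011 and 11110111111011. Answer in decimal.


10110010100011 + 11110111111011 = 110101010011110 = 27294

27294


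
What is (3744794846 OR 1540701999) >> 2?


Step 1: 3744794846 | 1540701999 = 3757391871
Step 2: 3757391871 >> 2 = 939347967

939347967


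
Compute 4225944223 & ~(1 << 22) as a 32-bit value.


4225944223 & ~(1 << 22) = 4221749919

4221749919


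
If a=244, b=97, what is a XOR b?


244 ^ 97 = 149

149


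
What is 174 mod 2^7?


174 & 127 = 46

46


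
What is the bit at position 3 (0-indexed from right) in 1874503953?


0b1101111101110101010100100010001, position 3 = 0

0


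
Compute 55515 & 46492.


0b1101100011011011 & 0b1011010110011100 = 0b1001000010011000 = 37016

37016


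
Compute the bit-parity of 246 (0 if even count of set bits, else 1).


0b11110110 has 6 ones => parity 0

0


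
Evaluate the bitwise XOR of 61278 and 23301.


0b1110111101011110 ^ 0b101101100000101 = 0b1011010001011011 = 46171

46171


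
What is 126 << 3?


0b1111110 << 3 = 0b1111110000 = 1008

1008


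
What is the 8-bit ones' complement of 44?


44 ^ 255 = 211

211


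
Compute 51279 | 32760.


0b1100100001001111 | 0b111111111111000 = 0b1111111111111111 = 65535

65535


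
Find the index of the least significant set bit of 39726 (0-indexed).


0b1001101100101110. Lowest set bit at position 1

1


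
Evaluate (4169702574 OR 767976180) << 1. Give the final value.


Step 1: 4169702574 | 767976180 = 4258201342
Step 2: 4258201342 << 1 = 8516402684

8516402684


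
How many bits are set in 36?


0b100100 has 2 set bits

2


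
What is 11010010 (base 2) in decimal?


11010010 in decimal = 210

210


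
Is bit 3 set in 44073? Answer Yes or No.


0b1010110000101001, bit 3 = 1. Yes

Yes


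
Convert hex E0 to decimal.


E0 hex = 224 decimal

224


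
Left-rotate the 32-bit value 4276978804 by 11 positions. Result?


Rotate 0b11111110111011011000010001110100 left by 11 (32-bit) = 0b1101100001000111010011111110111 = 1814276087

1814276087


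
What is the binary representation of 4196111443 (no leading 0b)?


4196111443 = 11111010000110111001010001010011 in binary

11111010000110111001010001010011


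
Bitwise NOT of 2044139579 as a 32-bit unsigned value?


~0b1111001110101110001100000111011 = 0b10000110001010001110011111000100 = 2250827716 (32-bit unsigned)

2250827716


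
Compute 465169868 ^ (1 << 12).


465169868 ^ (1 << 12) = 465169868 ^ 4096 = 465173964

465173964


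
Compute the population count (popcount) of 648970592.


0b100110101011101000000101100000 has 12 set bits

12


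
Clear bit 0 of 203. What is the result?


203 & ~(1 << 0) = 202

202


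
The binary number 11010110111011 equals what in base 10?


11010110111011 in decimal = 13755

13755


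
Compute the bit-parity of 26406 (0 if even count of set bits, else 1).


0b110011100100110 has 8 ones => parity 0

0


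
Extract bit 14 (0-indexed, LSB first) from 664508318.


0b100111100110111001011110011110, position 14 = 0

0


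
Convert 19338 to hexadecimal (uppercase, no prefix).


19338 = 4B8A hex

4B8A


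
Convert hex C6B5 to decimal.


C6B5 hex = 50869 decimal

50869


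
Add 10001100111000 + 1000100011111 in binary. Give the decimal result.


10001100111000 + 1000100011111 = 11010001010111 = 13399

13399


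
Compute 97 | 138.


0b1100001 | 0b10001010 = 0b11101011 = 235

235


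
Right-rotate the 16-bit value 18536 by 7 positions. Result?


Rotate 0b100100001101000 right by 7 (16-bit) = 0b1101000010010000 = 53392

53392


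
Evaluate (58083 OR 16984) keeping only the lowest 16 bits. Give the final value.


Step 1: 58083 | 16984 = 58107
Step 2: 58107 & 65535 = 58107

58107


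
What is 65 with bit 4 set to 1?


65 | (1 << 4) = 65 | 16 = 81

81


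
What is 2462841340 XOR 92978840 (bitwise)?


0b10010010110010111111100111111100 ^ 0b101100010101011111010011000 = 0b10010111010000010100011101100100 = 2537637732

2537637732


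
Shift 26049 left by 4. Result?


0b110010111000001 << 4 = 0b1100101110000010000 = 416784

416784


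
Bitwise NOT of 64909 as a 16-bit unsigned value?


~0b1111110110001101 = 0b1001110010 = 626 (16-bit unsigned)

626


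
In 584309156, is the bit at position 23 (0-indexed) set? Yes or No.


0b100010110100111101100110100100, bit 23 = 1. Yes

Yes


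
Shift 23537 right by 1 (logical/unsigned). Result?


0b101101111110001 >> 1 = 0b10110111111000 = 11768

11768


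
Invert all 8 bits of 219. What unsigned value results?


219 ^ 255 = 36

36


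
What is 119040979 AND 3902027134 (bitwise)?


0b111000110000110101111010011 & 0b11101000100101000011010101111110 = 0b100000010000101010010 = 1057106

1057106


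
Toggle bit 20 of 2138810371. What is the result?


2138810371 ^ (1 << 20) = 2138810371 ^ 1048576 = 2137761795

2137761795


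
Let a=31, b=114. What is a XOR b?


31 ^ 114 = 109

109


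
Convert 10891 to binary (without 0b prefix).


10891 = 10101010001011 in binary

10101010001011


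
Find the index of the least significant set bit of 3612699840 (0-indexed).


0b11010111010101010110110011000000. Lowest set bit at position 6

6


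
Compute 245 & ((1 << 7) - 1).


245 & 127 = 117

117


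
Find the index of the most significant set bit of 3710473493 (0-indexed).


0b11011101001010010101010100010101. Highest set bit at position 31

31


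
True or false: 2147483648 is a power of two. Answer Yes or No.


0b10000000000000000000000000000000. Only one bit set => Yes

Yes


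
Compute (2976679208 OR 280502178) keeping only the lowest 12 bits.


Step 1: 2976679208 | 280502178 = 2986123178
Step 2: 2986123178 & 4095 = 4010

4010


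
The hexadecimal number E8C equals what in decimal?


E8C hex = 3724 decimal

3724


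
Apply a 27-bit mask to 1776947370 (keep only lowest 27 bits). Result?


1776947370 & 134217727 = 32116906

32116906


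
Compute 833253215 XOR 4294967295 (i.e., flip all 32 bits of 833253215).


833253215 ^ 4294967295 = 3461714080

3461714080


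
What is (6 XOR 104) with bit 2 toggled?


Step 1: 6 ^ 104 = 110
Step 2: 110 ^ (1 << 2) = 110 ^ 4 = 106

106


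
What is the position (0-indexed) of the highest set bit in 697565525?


0b101001100101000000000101010101. Highest set bit at position 29

29


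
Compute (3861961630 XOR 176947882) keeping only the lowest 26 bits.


Step 1: 3861961630 ^ 176947882 = 3971799348
Step 2: 3971799348 & 67108863 = 12376372

12376372


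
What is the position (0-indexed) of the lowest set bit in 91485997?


0b101011100111111011100101101. Lowest set bit at position 0

0


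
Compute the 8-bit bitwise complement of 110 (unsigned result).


~0b1101110 = 0b10010001 = 145 (8-bit unsigned)

145


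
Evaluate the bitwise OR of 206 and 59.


0b11001110 | 0b111011 = 0b11111111 = 255

255


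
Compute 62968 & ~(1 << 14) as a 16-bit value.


62968 & ~(1 << 14) = 46584

46584


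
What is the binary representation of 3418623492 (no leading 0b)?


3418623492 = 11001011110001000000111000000100 in binary

11001011110001000000111000000100


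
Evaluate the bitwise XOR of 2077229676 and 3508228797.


0b1111011110100000000001001101100 ^ 0b11010001000110110101001010111101 = 0b10101010110010110101000011010001 = 2865451217

2865451217


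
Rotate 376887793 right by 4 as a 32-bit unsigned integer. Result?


Rotate 0b10110011101101101100111110001 right by 4 (32-bit) = 0b10001011001110110110110011111 = 291990943

291990943


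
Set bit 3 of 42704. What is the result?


42704 | (1 << 3) = 42704 | 8 = 42712

42712


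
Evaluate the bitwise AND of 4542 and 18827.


0b1000110111110 & 0b100100110001011 = 0b110001010 = 394

394


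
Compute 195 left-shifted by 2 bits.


0b11000011 << 2 = 0b1100001100 = 780

780


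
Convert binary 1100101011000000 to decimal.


1100101011000000 in decimal = 51904

51904


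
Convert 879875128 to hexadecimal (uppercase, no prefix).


879875128 = 3471D438 hex

3471D438


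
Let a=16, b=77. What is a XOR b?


16 ^ 77 = 93

93


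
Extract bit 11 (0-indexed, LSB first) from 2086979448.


0b1111100011001001100011101111000, position 11 = 0

0


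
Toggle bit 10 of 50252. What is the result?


50252 ^ (1 << 10) = 50252 ^ 1024 = 49228

49228


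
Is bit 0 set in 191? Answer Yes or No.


0b10111111, bit 0 = 1. Yes

Yes


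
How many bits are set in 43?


0b101011 has 4 set bits

4


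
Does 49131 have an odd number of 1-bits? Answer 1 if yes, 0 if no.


0b1011111111101011 has 13 ones => parity 1

1


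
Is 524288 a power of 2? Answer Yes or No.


0b10000000000000000000. Only one bit set => Yes

Yes


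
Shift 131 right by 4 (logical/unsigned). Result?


0b10000011 >> 4 = 0b1000 = 8

8


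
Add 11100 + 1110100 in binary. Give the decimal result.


11100 + 1110100 = 10010000 = 144

144


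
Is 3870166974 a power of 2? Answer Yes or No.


0b11100110101011100000111110111110. Multiple bits set => No

No


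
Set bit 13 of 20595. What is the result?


20595 | (1 << 13) = 20595 | 8192 = 28787

28787


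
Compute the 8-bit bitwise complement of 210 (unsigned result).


~0b11010010 = 0b101101 = 45 (8-bit unsigned)

45


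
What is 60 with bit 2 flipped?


60 ^ (1 << 2) = 60 ^ 4 = 56

56


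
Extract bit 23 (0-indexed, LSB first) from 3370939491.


0b11001000111011000111010001100011, position 23 = 1

1


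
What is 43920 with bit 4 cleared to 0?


43920 & ~(1 << 4) = 43904

43904


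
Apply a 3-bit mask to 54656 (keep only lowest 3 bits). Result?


54656 & 7 = 0

0


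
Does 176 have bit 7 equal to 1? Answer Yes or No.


0b10110000, bit 7 = 1. Yes

Yes


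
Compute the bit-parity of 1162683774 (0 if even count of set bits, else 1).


0b1000101010011010010010101111110 has 16 ones => parity 0

0


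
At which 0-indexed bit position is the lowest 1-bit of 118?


0b1110110. Lowest set bit at position 1

1


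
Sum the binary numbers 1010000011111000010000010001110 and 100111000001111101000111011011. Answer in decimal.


1010000011111000010000010001110 + 100111000001111101000111011011 = 1110111100000111111001001101001 = 2005135977

2005135977


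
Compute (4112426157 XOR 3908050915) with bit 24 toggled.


Step 1: 4112426157 ^ 3908050915 = 502184782
Step 2: 502184782 ^ (1 << 24) = 502184782 ^ 16777216 = 485407566

485407566


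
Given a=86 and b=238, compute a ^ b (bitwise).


86 ^ 238 = 184

184


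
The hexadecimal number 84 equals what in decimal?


84 hex = 132 decimal

132


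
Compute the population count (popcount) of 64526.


0b1111110000001110 has 9 set bits

9


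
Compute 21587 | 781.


0b101010001010011 | 0b1100001101 = 0b101011101011111 = 22367

22367


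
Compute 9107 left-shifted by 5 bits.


0b10001110010011 << 5 = 0b1000111001001100000 = 291424

291424


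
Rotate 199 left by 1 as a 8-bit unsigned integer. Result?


Rotate 0b11000111 left by 1 (8-bit) = 0b10001111 = 143

143


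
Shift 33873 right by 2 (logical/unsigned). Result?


0b1000010001010001 >> 2 = 0b10000100010100 = 8468

8468


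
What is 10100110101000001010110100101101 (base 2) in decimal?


10100110101000001010110100101101 in decimal = 2795547949

2795547949


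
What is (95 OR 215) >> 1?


Step 1: 95 | 215 = 223
Step 2: 223 >> 1 = 111

111


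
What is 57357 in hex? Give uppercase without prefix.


57357 = E00D hex

E00D


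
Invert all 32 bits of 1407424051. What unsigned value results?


1407424051 ^ 4294967295 = 2887543244

2887543244


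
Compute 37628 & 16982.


0b1001001011111100 & 0b100001001010110 = 0b1001010100 = 596

596


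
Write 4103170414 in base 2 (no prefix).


4103170414 = 11110100100100010110100101101110 in binary

11110100100100010110100101101110


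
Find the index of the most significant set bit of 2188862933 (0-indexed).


0b10000010011101110110010111010101. Highest set bit at position 31

31


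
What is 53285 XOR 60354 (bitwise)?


0b1101000000100101 ^ 0b1110101111000010 = 0b11101111100111 = 15335

15335


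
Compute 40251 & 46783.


0b1001110100111011 & 0b1011011010111111 = 0b1001010000111011 = 37947

37947


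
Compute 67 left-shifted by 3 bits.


0b1000011 << 3 = 0b1000011000 = 536

536


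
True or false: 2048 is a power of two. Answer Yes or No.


0b100000000000. Only one bit set => Yes

Yes


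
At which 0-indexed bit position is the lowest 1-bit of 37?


0b100101. Lowest set bit at position 0

0


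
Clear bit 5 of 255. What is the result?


255 & ~(1 << 5) = 223

223


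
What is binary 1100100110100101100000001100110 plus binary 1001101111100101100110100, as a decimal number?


1100100110100101100000001100110 + 1001101111100101100110100 = 1100110000010101000101110011010 = 1711967130

1711967130


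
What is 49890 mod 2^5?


49890 & 31 = 2

2


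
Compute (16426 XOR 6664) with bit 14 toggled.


Step 1: 16426 ^ 6664 = 23074
Step 2: 23074 ^ (1 << 14) = 23074 ^ 16384 = 6690

6690


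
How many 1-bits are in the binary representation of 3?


0b11 has 2 set bits

2


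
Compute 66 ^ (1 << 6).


66 ^ (1 << 6) = 66 ^ 64 = 2

2


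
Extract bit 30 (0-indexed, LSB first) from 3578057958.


0b11010101010001001101010011100110, position 30 = 1

1


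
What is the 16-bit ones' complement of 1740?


1740 ^ 65535 = 63795

63795


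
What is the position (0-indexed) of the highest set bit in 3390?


0b110100111110. Highest set bit at position 11

11


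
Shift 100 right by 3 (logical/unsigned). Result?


0b1100100 >> 3 = 0b1100 = 12

12


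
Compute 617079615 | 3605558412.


0b100100110001111110001100111111 | 0b11010110111010000111010010001100 = 0b11110110111011111111011110111111 = 4142921663

4142921663


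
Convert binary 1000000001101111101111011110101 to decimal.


1000000001101111101111011110101 in decimal = 1077403381

1077403381


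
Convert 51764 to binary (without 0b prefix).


51764 = 1100101000110100 in binary

1100101000110100


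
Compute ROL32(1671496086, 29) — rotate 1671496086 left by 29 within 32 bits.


Rotate 0b1100011101000010000000110010110 left by 29 (32-bit) = 0b11001100011101000010000000110010 = 3430162482

3430162482


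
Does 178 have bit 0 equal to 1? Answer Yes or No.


0b10110010, bit 0 = 0. No

No


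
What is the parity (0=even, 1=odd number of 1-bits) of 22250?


0b101011011101010 has 9 ones => parity 1

1


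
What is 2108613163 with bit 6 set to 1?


2108613163 | (1 << 6) = 2108613163 | 64 = 2108613227

2108613227


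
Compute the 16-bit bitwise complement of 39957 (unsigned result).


~0b1001110000010101 = 0b110001111101010 = 25578 (16-bit unsigned)

25578


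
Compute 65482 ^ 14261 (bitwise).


0b1111111111001010 ^ 0b11011110110101 = 0b1100100001111111 = 51327

51327


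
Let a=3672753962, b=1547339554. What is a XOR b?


3672753962 ^ 1547339554 = 2261991432

2261991432


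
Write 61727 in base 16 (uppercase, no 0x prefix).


61727 = F11F hex

F11F


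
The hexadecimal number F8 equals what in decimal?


F8 hex = 248 decimal

248


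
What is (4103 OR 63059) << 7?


Step 1: 4103 | 63059 = 63063
Step 2: 63063 << 7 = 8072064

8072064


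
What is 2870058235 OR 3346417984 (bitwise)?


0b10101011000100011001110011111011 | 0b11000111011101100100100101000000 = 0b11101111011101111101110111111011 = 4017610235

4017610235


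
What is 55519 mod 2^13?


55519 & 8191 = 6367

6367


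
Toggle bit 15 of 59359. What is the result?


59359 ^ (1 << 15) = 59359 ^ 32768 = 26591

26591


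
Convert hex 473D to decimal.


473D hex = 18237 decimal

18237


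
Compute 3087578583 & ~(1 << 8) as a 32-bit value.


3087578583 & ~(1 << 8) = 3087578327

3087578327


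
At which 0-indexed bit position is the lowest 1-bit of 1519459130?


0b1011010100100010001101100111010. Lowest set bit at position 1

1


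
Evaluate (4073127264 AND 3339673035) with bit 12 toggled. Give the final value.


Step 1: 4073127264 & 3339673035 = 3255196992
Step 2: 3255196992 ^ (1 << 12) = 3255196992 ^ 4096 = 3255192896

3255192896


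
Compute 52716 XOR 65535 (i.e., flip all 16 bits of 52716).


52716 ^ 65535 = 12819

12819


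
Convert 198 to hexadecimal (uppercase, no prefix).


198 = C6 hex

C6


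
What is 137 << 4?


0b10001001 << 4 = 0b100010010000 = 2192

2192


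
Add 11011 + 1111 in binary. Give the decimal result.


11011 + 1111 = 101010 = 42

42


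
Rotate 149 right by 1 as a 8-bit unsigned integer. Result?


Rotate 0b10010101 right by 1 (8-bit) = 0b11001010 = 202

202


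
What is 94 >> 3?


0b1011110 >> 3 = 0b1011 = 11

11


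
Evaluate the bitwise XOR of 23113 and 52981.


0b101101001001001 ^ 0b1100111011110101 = 0b1001010010111100 = 38076

38076


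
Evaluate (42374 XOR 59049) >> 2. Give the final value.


Step 1: 42374 ^ 59049 = 17199
Step 2: 17199 >> 2 = 4299

4299


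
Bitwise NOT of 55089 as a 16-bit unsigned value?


~0b1101011100110001 = 0b10100011001110 = 10446 (16-bit unsigned)

10446


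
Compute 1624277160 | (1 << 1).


1624277160 | (1 << 1) = 1624277160 | 2 = 1624277162

1624277162


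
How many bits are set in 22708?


0b101100010110100 has 7 set bits

7


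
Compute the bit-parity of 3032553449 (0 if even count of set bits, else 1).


0b10110100110000010001011111101001 has 16 ones => parity 0

0


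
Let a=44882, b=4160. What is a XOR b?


44882 ^ 4160 = 48914

48914


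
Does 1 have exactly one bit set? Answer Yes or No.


0b1. Only one bit set => Yes

Yes


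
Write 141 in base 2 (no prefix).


141 = 10001101 in binary

10001101


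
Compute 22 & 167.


0b10110 & 0b10100111 = 0b110 = 6

6


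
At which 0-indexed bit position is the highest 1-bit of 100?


0b1100100. Highest set bit at position 6

6


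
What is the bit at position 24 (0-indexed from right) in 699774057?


0b101001101101011011010001101001, position 24 = 1

1


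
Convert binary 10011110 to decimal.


10011110 in decimal = 158

158


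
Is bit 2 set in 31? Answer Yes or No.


0b11111, bit 2 = 1. Yes

Yes


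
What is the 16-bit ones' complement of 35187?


35187 ^ 65535 = 30348

30348


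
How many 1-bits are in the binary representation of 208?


0b11010000 has 3 set bits

3


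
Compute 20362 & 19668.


0b100111110001010 & 0b100110011010100 = 0b100110010000000 = 19584

19584


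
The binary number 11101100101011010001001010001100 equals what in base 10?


11101100101011010001001010001100 in decimal = 3970765452

3970765452
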